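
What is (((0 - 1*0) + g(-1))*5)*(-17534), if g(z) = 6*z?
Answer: 526020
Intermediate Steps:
(((0 - 1*0) + g(-1))*5)*(-17534) = (((0 - 1*0) + 6*(-1))*5)*(-17534) = (((0 + 0) - 6)*5)*(-17534) = ((0 - 6)*5)*(-17534) = -6*5*(-17534) = -30*(-17534) = 526020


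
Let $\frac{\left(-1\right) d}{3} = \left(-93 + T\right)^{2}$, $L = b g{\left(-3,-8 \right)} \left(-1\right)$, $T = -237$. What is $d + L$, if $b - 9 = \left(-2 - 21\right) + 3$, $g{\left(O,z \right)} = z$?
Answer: $-326788$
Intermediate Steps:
$b = -11$ ($b = 9 + \left(\left(-2 - 21\right) + 3\right) = 9 + \left(-23 + 3\right) = 9 - 20 = -11$)
$L = -88$ ($L = \left(-11\right) \left(-8\right) \left(-1\right) = 88 \left(-1\right) = -88$)
$d = -326700$ ($d = - 3 \left(-93 - 237\right)^{2} = - 3 \left(-330\right)^{2} = \left(-3\right) 108900 = -326700$)
$d + L = -326700 - 88 = -326788$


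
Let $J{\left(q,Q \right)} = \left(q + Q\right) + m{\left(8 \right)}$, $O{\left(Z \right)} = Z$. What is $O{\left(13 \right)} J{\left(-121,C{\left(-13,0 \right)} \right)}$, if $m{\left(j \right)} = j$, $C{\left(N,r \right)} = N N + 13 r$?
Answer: $728$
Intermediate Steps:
$C{\left(N,r \right)} = N^{2} + 13 r$
$J{\left(q,Q \right)} = 8 + Q + q$ ($J{\left(q,Q \right)} = \left(q + Q\right) + 8 = \left(Q + q\right) + 8 = 8 + Q + q$)
$O{\left(13 \right)} J{\left(-121,C{\left(-13,0 \right)} \right)} = 13 \left(8 + \left(\left(-13\right)^{2} + 13 \cdot 0\right) - 121\right) = 13 \left(8 + \left(169 + 0\right) - 121\right) = 13 \left(8 + 169 - 121\right) = 13 \cdot 56 = 728$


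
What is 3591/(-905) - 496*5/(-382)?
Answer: 436319/172855 ≈ 2.5242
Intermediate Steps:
3591/(-905) - 496*5/(-382) = 3591*(-1/905) - 2480*(-1/382) = -3591/905 + 1240/191 = 436319/172855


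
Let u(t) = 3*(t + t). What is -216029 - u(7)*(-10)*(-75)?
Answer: -247529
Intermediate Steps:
u(t) = 6*t (u(t) = 3*(2*t) = 6*t)
-216029 - u(7)*(-10)*(-75) = -216029 - (6*7)*(-10)*(-75) = -216029 - 42*(-10)*(-75) = -216029 - (-420)*(-75) = -216029 - 1*31500 = -216029 - 31500 = -247529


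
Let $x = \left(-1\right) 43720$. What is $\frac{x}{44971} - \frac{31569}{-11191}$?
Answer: $\frac{930418979}{503270461} \approx 1.8487$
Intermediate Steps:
$x = -43720$
$\frac{x}{44971} - \frac{31569}{-11191} = - \frac{43720}{44971} - \frac{31569}{-11191} = \left(-43720\right) \frac{1}{44971} - - \frac{31569}{11191} = - \frac{43720}{44971} + \frac{31569}{11191} = \frac{930418979}{503270461}$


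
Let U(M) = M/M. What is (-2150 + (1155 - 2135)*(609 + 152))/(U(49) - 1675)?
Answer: 124655/279 ≈ 446.79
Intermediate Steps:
U(M) = 1
(-2150 + (1155 - 2135)*(609 + 152))/(U(49) - 1675) = (-2150 + (1155 - 2135)*(609 + 152))/(1 - 1675) = (-2150 - 980*761)/(-1674) = (-2150 - 745780)*(-1/1674) = -747930*(-1/1674) = 124655/279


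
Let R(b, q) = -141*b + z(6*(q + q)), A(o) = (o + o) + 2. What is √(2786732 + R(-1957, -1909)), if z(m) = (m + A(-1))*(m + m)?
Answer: √1052615597 ≈ 32444.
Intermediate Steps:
A(o) = 2 + 2*o (A(o) = 2*o + 2 = 2 + 2*o)
z(m) = 2*m² (z(m) = (m + (2 + 2*(-1)))*(m + m) = (m + (2 - 2))*(2*m) = (m + 0)*(2*m) = m*(2*m) = 2*m²)
R(b, q) = -141*b + 288*q² (R(b, q) = -141*b + 2*(6*(q + q))² = -141*b + 2*(6*(2*q))² = -141*b + 2*(12*q)² = -141*b + 2*(144*q²) = -141*b + 288*q²)
√(2786732 + R(-1957, -1909)) = √(2786732 + (-141*(-1957) + 288*(-1909)²)) = √(2786732 + (275937 + 288*3644281)) = √(2786732 + (275937 + 1049552928)) = √(2786732 + 1049828865) = √1052615597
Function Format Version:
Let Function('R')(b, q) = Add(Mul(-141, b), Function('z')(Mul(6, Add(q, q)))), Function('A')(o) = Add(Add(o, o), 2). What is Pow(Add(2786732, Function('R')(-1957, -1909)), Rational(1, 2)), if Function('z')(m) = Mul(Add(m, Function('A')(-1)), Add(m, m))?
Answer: Pow(1052615597, Rational(1, 2)) ≈ 32444.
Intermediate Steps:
Function('A')(o) = Add(2, Mul(2, o)) (Function('A')(o) = Add(Mul(2, o), 2) = Add(2, Mul(2, o)))
Function('z')(m) = Mul(2, Pow(m, 2)) (Function('z')(m) = Mul(Add(m, Add(2, Mul(2, -1))), Add(m, m)) = Mul(Add(m, Add(2, -2)), Mul(2, m)) = Mul(Add(m, 0), Mul(2, m)) = Mul(m, Mul(2, m)) = Mul(2, Pow(m, 2)))
Function('R')(b, q) = Add(Mul(-141, b), Mul(288, Pow(q, 2))) (Function('R')(b, q) = Add(Mul(-141, b), Mul(2, Pow(Mul(6, Add(q, q)), 2))) = Add(Mul(-141, b), Mul(2, Pow(Mul(6, Mul(2, q)), 2))) = Add(Mul(-141, b), Mul(2, Pow(Mul(12, q), 2))) = Add(Mul(-141, b), Mul(2, Mul(144, Pow(q, 2)))) = Add(Mul(-141, b), Mul(288, Pow(q, 2))))
Pow(Add(2786732, Function('R')(-1957, -1909)), Rational(1, 2)) = Pow(Add(2786732, Add(Mul(-141, -1957), Mul(288, Pow(-1909, 2)))), Rational(1, 2)) = Pow(Add(2786732, Add(275937, Mul(288, 3644281))), Rational(1, 2)) = Pow(Add(2786732, Add(275937, 1049552928)), Rational(1, 2)) = Pow(Add(2786732, 1049828865), Rational(1, 2)) = Pow(1052615597, Rational(1, 2))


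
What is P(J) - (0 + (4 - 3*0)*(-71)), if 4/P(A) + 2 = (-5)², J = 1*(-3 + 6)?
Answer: 6536/23 ≈ 284.17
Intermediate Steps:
J = 3 (J = 1*3 = 3)
P(A) = 4/23 (P(A) = 4/(-2 + (-5)²) = 4/(-2 + 25) = 4/23)
P(J) - (0 + (4 - 3*0)*(-71)) = 4/23 - (0 + (4 - 3*0)*(-71)) = 4/23 - (0 + (4 + 0)*(-71)) = 4/23 - (0 + 4*(-71)) = 4/23 - (0 - 284) = 4/23 - 1*(-284) = 4/23 + 284 = 6536/23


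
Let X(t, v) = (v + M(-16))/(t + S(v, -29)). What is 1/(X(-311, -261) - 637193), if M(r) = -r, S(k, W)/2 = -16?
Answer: -7/4460346 ≈ -1.5694e-6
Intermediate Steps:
S(k, W) = -32 (S(k, W) = 2*(-16) = -32)
X(t, v) = (16 + v)/(-32 + t) (X(t, v) = (v - 1*(-16))/(t - 32) = (v + 16)/(-32 + t) = (16 + v)/(-32 + t))
1/(X(-311, -261) - 637193) = 1/((16 - 261)/(-32 - 311) - 637193) = 1/(-245/(-343) - 637193) = 1/(-1/343*(-245) - 637193) = 1/(5/7 - 637193) = 1/(-4460346/7) = -7/4460346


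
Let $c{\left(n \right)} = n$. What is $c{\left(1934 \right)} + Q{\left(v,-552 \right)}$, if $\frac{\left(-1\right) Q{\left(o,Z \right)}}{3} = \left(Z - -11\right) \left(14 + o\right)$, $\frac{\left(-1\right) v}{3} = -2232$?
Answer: $10892264$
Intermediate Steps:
$v = 6696$ ($v = \left(-3\right) \left(-2232\right) = 6696$)
$Q{\left(o,Z \right)} = - 3 \left(11 + Z\right) \left(14 + o\right)$ ($Q{\left(o,Z \right)} = - 3 \left(Z - -11\right) \left(14 + o\right) = - 3 \left(Z + 11\right) \left(14 + o\right) = - 3 \left(11 + Z\right) \left(14 + o\right)$)
$c{\left(1934 \right)} + Q{\left(v,-552 \right)} = 1934 - \left(198246 - 11088576\right) = 1934 + \left(-462 + 23184 - 220968 + 11088576\right) = 1934 + 10890330 = 10892264$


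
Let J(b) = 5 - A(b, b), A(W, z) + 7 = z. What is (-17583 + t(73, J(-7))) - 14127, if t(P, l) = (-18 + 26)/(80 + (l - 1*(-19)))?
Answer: -1870886/59 ≈ -31710.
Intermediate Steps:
A(W, z) = -7 + z
J(b) = 12 - b (J(b) = 5 - (-7 + b) = 5 + (7 - b) = 12 - b)
t(P, l) = 8/(99 + l) (t(P, l) = 8/(80 + (l + 19)) = 8/(80 + (19 + l)) = 8/(99 + l))
(-17583 + t(73, J(-7))) - 14127 = (-17583 + 8/(99 + (12 - 1*(-7)))) - 14127 = (-17583 + 8/(99 + (12 + 7))) - 14127 = (-17583 + 8/(99 + 19)) - 14127 = (-17583 + 8/118) - 14127 = (-17583 + 8*(1/118)) - 14127 = (-17583 + 4/59) - 14127 = -1037393/59 - 14127 = -1870886/59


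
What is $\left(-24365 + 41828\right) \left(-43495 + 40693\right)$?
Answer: $-48931326$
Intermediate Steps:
$\left(-24365 + 41828\right) \left(-43495 + 40693\right) = 17463 \left(-2802\right) = -48931326$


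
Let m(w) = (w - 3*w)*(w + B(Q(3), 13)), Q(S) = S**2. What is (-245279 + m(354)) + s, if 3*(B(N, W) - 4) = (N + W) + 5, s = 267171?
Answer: -237944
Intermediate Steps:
B(N, W) = 17/3 + N/3 + W/3 (B(N, W) = 4 + ((N + W) + 5)/3 = 4 + (5 + N + W)/3 = 4 + (5/3 + N/3 + W/3) = 17/3 + N/3 + W/3)
m(w) = -2*w*(13 + w) (m(w) = (w - 3*w)*(w + (17/3 + (1/3)*3**2 + (1/3)*13)) = (-2*w)*(w + (17/3 + (1/3)*9 + 13/3)) = (-2*w)*(w + (17/3 + 3 + 13/3)) = (-2*w)*(w + 13) = (-2*w)*(13 + w) = -2*w*(13 + w))
(-245279 + m(354)) + s = (-245279 - 2*354*(13 + 354)) + 267171 = (-245279 - 2*354*367) + 267171 = (-245279 - 259836) + 267171 = -505115 + 267171 = -237944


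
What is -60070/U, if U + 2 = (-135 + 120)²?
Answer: -60070/223 ≈ -269.37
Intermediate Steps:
U = 223 (U = -2 + (-135 + 120)² = -2 + (-15)² = -2 + 225 = 223)
-60070/U = -60070/223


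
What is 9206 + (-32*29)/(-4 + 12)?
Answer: 9090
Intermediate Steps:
9206 + (-32*29)/(-4 + 12) = 9206 - 928/8 = 9206 - 928*⅛ = 9206 - 116 = 9090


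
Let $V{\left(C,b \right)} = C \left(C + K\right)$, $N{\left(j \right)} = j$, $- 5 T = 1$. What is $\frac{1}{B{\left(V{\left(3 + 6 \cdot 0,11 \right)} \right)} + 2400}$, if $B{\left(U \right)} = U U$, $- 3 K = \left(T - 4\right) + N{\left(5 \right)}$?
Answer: $\frac{25}{61681} \approx 0.00040531$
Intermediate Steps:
$T = - \frac{1}{5}$ ($T = \left(- \frac{1}{5}\right) 1 = - \frac{1}{5} \approx -0.2$)
$K = - \frac{4}{15}$ ($K = - \frac{\left(- \frac{1}{5} - 4\right) + 5}{3} = - \frac{- \frac{21}{5} + 5}{3} = \left(- \frac{1}{3}\right) \frac{4}{5} = - \frac{4}{15} \approx -0.26667$)
$V{\left(C,b \right)} = C \left(- \frac{4}{15} + C\right)$ ($V{\left(C,b \right)} = C \left(C - \frac{4}{15}\right) = C \left(- \frac{4}{15} + C\right)$)
$B{\left(U \right)} = U^{2}$
$\frac{1}{B{\left(V{\left(3 + 6 \cdot 0,11 \right)} \right)} + 2400} = \frac{1}{\left(\frac{\left(3 + 6 \cdot 0\right) \left(-4 + 15 \left(3 + 6 \cdot 0\right)\right)}{15}\right)^{2} + 2400} = \frac{1}{\left(\frac{\left(3 + 0\right) \left(-4 + 15 \left(3 + 0\right)\right)}{15}\right)^{2} + 2400} = \frac{1}{\left(\frac{1}{15} \cdot 3 \left(-4 + 15 \cdot 3\right)\right)^{2} + 2400} = \frac{1}{\left(\frac{1}{15} \cdot 3 \left(-4 + 45\right)\right)^{2} + 2400} = \frac{1}{\left(\frac{1}{15} \cdot 3 \cdot 41\right)^{2} + 2400} = \frac{1}{\left(\frac{41}{5}\right)^{2} + 2400} = \frac{1}{\frac{1681}{25} + 2400} = \frac{1}{\frac{61681}{25}} = \frac{25}{61681}$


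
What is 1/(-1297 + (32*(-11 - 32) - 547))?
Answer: -1/3220 ≈ -0.00031056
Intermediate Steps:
1/(-1297 + (32*(-11 - 32) - 547)) = 1/(-1297 + (32*(-43) - 547)) = 1/(-1297 + (-1376 - 547)) = 1/(-1297 - 1923) = 1/(-3220) = -1/3220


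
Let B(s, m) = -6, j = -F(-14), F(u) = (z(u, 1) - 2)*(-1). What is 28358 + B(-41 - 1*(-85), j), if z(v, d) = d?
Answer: 28352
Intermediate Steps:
F(u) = 1 (F(u) = (1 - 2)*(-1) = -1*(-1) = 1)
j = -1 (j = -1*1 = -1)
28358 + B(-41 - 1*(-85), j) = 28358 - 6 = 28352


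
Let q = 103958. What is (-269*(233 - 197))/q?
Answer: -4842/51979 ≈ -0.093153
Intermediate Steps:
(-269*(233 - 197))/q = -269*(233 - 197)/103958 = -269*36*(1/103958) = -9684*1/103958 = -4842/51979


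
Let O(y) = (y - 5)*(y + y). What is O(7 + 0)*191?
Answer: 5348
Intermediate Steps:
O(y) = 2*y*(-5 + y) (O(y) = (-5 + y)*(2*y) = 2*y*(-5 + y))
O(7 + 0)*191 = (2*(7 + 0)*(-5 + (7 + 0)))*191 = (2*7*(-5 + 7))*191 = (2*7*2)*191 = 28*191 = 5348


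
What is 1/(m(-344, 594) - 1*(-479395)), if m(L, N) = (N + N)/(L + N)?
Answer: 125/59924969 ≈ 2.0859e-6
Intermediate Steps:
m(L, N) = 2*N/(L + N) (m(L, N) = (2*N)/(L + N) = 2*N/(L + N))
1/(m(-344, 594) - 1*(-479395)) = 1/(2*594/(-344 + 594) - 1*(-479395)) = 1/(2*594/250 + 479395) = 1/(2*594*(1/250) + 479395) = 1/(594/125 + 479395) = 1/(59924969/125) = 125/59924969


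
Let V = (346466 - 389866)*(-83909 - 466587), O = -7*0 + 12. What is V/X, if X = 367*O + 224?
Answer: 5972881600/1157 ≈ 5.1624e+6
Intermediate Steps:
O = 12 (O = 0 + 12 = 12)
V = 23891526400 (V = -43400*(-550496) = 23891526400)
X = 4628 (X = 367*12 + 224 = 4404 + 224 = 4628)
V/X = 23891526400/4628 = 23891526400*(1/4628) = 5972881600/1157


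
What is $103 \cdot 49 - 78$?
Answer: $4969$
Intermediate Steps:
$103 \cdot 49 - 78 = 5047 - 78 = 4969$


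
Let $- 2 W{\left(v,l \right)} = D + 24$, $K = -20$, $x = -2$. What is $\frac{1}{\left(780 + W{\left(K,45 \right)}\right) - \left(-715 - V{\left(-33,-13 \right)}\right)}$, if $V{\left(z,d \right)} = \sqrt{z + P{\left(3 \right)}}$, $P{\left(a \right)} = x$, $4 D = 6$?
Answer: $\frac{3388}{5021943} - \frac{16 i \sqrt{35}}{35153601} \approx 0.00067464 - 2.6927 \cdot 10^{-6} i$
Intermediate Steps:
$D = \frac{3}{2}$ ($D = \frac{1}{4} \cdot 6 = \frac{3}{2} \approx 1.5$)
$P{\left(a \right)} = -2$
$V{\left(z,d \right)} = \sqrt{-2 + z}$ ($V{\left(z,d \right)} = \sqrt{z - 2} = \sqrt{-2 + z}$)
$W{\left(v,l \right)} = - \frac{51}{4}$ ($W{\left(v,l \right)} = - \frac{\frac{3}{2} + 24}{2} = \left(- \frac{1}{2}\right) \frac{51}{2} = - \frac{51}{4}$)
$\frac{1}{\left(780 + W{\left(K,45 \right)}\right) - \left(-715 - V{\left(-33,-13 \right)}\right)} = \frac{1}{\left(780 - \frac{51}{4}\right) - \left(-715 - \sqrt{-2 - 33}\right)} = \frac{1}{\frac{3069}{4} - \left(-715 - i \sqrt{35}\right)} = \frac{1}{\frac{3069}{4} + \left(715 + i \sqrt{35}\right)} = \frac{1}{\frac{5929}{4} + i \sqrt{35}}$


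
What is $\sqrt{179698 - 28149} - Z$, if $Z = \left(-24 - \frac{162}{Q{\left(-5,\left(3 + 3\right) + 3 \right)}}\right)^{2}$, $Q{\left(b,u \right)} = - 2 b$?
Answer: $- \frac{40401}{25} + \sqrt{151549} \approx -1226.7$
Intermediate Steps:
$Z = \frac{40401}{25}$ ($Z = \left(-24 - \frac{162}{\left(-2\right) \left(-5\right)}\right)^{2} = \left(-24 - \frac{162}{10}\right)^{2} = \left(-24 - \frac{81}{5}\right)^{2} = \left(- \frac{201}{5}\right)^{2} = \frac{40401}{25} \approx 1616.0$)
$\sqrt{179698 - 28149} - Z = \sqrt{179698 - 28149} - \frac{40401}{25} = \sqrt{151549} - \frac{40401}{25} = - \frac{40401}{25} + \sqrt{151549}$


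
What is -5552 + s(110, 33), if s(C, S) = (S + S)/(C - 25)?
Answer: -471854/85 ≈ -5551.2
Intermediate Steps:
s(C, S) = 2*S/(-25 + C) (s(C, S) = (2*S)/(-25 + C) = 2*S/(-25 + C))
-5552 + s(110, 33) = -5552 + 2*33/(-25 + 110) = -5552 + 2*33/85 = -5552 + 2*33*(1/85) = -5552 + 66/85 = -471854/85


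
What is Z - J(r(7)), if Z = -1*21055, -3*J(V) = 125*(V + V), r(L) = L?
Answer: -61415/3 ≈ -20472.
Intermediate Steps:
J(V) = -250*V/3 (J(V) = -125*(V + V)/3 = -125*2*V/3 = -250*V/3)
Z = -21055
Z - J(r(7)) = -21055 - (-250)*7/3 = -21055 - 1*(-1750/3) = -21055 + 1750/3 = -61415/3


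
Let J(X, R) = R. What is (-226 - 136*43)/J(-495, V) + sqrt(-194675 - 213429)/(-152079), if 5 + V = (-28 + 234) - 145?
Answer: -3037/28 - 2*I*sqrt(102026)/152079 ≈ -108.46 - 0.0042006*I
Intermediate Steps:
V = 56 (V = -5 + ((-28 + 234) - 145) = -5 + (206 - 145) = -5 + 61 = 56)
(-226 - 136*43)/J(-495, V) + sqrt(-194675 - 213429)/(-152079) = (-226 - 136*43)/56 + sqrt(-194675 - 213429)/(-152079) = (-226 - 5848)*(1/56) + sqrt(-408104)*(-1/152079) = -6074*1/56 + (2*I*sqrt(102026))*(-1/152079) = -3037/28 - 2*I*sqrt(102026)/152079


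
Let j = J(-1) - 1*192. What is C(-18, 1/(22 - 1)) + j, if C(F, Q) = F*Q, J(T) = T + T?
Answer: -1364/7 ≈ -194.86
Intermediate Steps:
J(T) = 2*T
j = -194 (j = 2*(-1) - 1*192 = -2 - 192 = -194)
C(-18, 1/(22 - 1)) + j = -18/(22 - 1) - 194 = -18/21 - 194 = -18*1/21 - 194 = -6/7 - 194 = -1364/7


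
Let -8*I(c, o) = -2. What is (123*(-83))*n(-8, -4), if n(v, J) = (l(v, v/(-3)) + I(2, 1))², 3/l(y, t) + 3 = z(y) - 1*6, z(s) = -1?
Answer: -10209/400 ≈ -25.522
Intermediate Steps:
I(c, o) = ¼ (I(c, o) = -⅛*(-2) = ¼)
l(y, t) = -3/10 (l(y, t) = 3/(-3 + (-1 - 1*6)) = 3/(-3 + (-1 - 6)) = 3/(-3 - 7) = 3/(-10) = 3*(-⅒) = -3/10)
n(v, J) = 1/400 (n(v, J) = (-3/10 + ¼)² = (-1/20)² = 1/400)
(123*(-83))*n(-8, -4) = (123*(-83))*(1/400) = -10209*1/400 = -10209/400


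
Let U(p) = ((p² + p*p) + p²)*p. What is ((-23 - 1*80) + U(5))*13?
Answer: 3536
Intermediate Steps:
U(p) = 3*p³ (U(p) = ((p² + p²) + p²)*p = (2*p² + p²)*p = (3*p²)*p = 3*p³)
((-23 - 1*80) + U(5))*13 = ((-23 - 1*80) + 3*5³)*13 = ((-23 - 80) + 3*125)*13 = (-103 + 375)*13 = 272*13 = 3536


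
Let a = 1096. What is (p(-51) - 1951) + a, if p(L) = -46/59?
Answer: -50491/59 ≈ -855.78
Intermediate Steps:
p(L) = -46/59 (p(L) = -46*1/59 = -46/59)
(p(-51) - 1951) + a = (-46/59 - 1951) + 1096 = -115155/59 + 1096 = -50491/59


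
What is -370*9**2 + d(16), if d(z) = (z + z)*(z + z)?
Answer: -28946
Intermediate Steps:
d(z) = 4*z**2 (d(z) = (2*z)*(2*z) = 4*z**2)
-370*9**2 + d(16) = -370*9**2 + 4*16**2 = -370*81 + 4*256 = -29970 + 1024 = -28946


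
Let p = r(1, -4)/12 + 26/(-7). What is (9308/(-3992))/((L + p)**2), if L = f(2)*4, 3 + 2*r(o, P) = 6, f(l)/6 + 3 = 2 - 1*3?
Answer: -280672/1193873967 ≈ -0.00023509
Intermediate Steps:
f(l) = -24 (f(l) = -18 + 6*(2 - 1*3) = -18 + 6*(2 - 3) = -18 + 6*(-1) = -18 - 6 = -24)
r(o, P) = 3/2 (r(o, P) = -3/2 + (1/2)*6 = -3/2 + 3 = 3/2)
L = -96 (L = -24*4 = -96)
p = -201/56 (p = (3/2)/12 + 26/(-7) = (3/2)*(1/12) + 26*(-1/7) = 1/8 - 26/7 = -201/56 ≈ -3.5893)
(9308/(-3992))/((L + p)**2) = (9308/(-3992))/((-96 - 201/56)**2) = (9308*(-1/3992))/((-5577/56)**2) = -2327/(998*31102929/3136) = -2327/998*3136/31102929 = -280672/1193873967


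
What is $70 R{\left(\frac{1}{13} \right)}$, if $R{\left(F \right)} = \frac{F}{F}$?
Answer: $70$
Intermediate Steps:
$R{\left(F \right)} = 1$
$70 R{\left(\frac{1}{13} \right)} = 70 \cdot 1 = 70$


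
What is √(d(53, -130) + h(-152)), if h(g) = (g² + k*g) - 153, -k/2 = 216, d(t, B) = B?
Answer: √88485 ≈ 297.46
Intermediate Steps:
k = -432 (k = -2*216 = -432)
h(g) = -153 + g² - 432*g (h(g) = (g² - 432*g) - 153 = -153 + g² - 432*g)
√(d(53, -130) + h(-152)) = √(-130 + (-153 + (-152)² - 432*(-152))) = √(-130 + (-153 + 23104 + 65664)) = √(-130 + 88615) = √88485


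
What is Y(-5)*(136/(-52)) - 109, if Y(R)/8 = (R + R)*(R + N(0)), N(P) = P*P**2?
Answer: -15017/13 ≈ -1155.2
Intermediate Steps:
N(P) = P**3
Y(R) = 16*R**2 (Y(R) = 8*((R + R)*(R + 0**3)) = 8*((2*R)*(R + 0)) = 8*((2*R)*R) = 8*(2*R**2) = 16*R**2)
Y(-5)*(136/(-52)) - 109 = (16*(-5)**2)*(136/(-52)) - 109 = (16*25)*(136*(-1/52)) - 109 = 400*(-34/13) - 109 = -13600/13 - 109 = -15017/13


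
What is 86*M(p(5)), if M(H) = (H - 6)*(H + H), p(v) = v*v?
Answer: 81700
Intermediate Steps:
p(v) = v²
M(H) = 2*H*(-6 + H) (M(H) = (-6 + H)*(2*H) = 2*H*(-6 + H))
86*M(p(5)) = 86*(2*5²*(-6 + 5²)) = 86*(2*25*(-6 + 25)) = 86*(2*25*19) = 86*950 = 81700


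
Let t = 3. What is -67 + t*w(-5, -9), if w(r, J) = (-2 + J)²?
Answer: 296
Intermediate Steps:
-67 + t*w(-5, -9) = -67 + 3*(-2 - 9)² = -67 + 3*(-11)² = -67 + 3*121 = -67 + 363 = 296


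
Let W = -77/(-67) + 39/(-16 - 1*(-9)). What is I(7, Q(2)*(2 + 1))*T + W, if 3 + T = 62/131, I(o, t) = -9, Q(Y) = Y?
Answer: 1125457/61439 ≈ 18.318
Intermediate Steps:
T = -331/131 (T = -3 + 62/131 = -331/131 ≈ -2.5267)
W = -2074/469 (W = -77*(-1/67) + 39/(-16 + 9) = 77/67 + 39/(-7) = 77/67 + 39*(-⅐) = 77/67 - 39/7 = -2074/469 ≈ -4.4222)
I(7, Q(2)*(2 + 1))*T + W = -9*(-331/131) - 2074/469 = 2979/131 - 2074/469 = 1125457/61439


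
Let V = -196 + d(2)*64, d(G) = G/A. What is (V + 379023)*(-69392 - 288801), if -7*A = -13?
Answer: -1764332275871/13 ≈ -1.3572e+11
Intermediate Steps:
A = 13/7 (A = -⅐*(-13) = 13/7 ≈ 1.8571)
d(G) = 7*G/13 (d(G) = G/(13/7) = G*(7/13) = 7*G/13)
V = -1652/13 (V = -196 + ((7/13)*2)*64 = -196 + (14/13)*64 = -196 + 896/13 = -1652/13 ≈ -127.08)
(V + 379023)*(-69392 - 288801) = (-1652/13 + 379023)*(-69392 - 288801) = (4925647/13)*(-358193) = -1764332275871/13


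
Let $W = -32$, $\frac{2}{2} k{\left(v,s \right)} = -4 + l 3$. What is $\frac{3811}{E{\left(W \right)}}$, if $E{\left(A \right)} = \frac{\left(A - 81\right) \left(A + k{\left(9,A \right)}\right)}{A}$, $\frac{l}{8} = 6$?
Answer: $\frac{30488}{3051} \approx 9.9928$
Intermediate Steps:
$l = 48$ ($l = 8 \cdot 6 = 48$)
$k{\left(v,s \right)} = 140$ ($k{\left(v,s \right)} = -4 + 48 \cdot 3 = -4 + 144 = 140$)
$E{\left(A \right)} = \frac{\left(-81 + A\right) \left(140 + A\right)}{A}$ ($E{\left(A \right)} = \frac{\left(A - 81\right) \left(A + 140\right)}{A} = \frac{\left(-81 + A\right) \left(140 + A\right)}{A}$)
$\frac{3811}{E{\left(W \right)}} = \frac{3811}{59 - 32 - \frac{11340}{-32}} = \frac{3811}{59 - 32 - - \frac{2835}{8}} = \frac{3811}{59 - 32 + \frac{2835}{8}} = \frac{3811}{\frac{3051}{8}} = 3811 \cdot \frac{8}{3051} = \frac{30488}{3051}$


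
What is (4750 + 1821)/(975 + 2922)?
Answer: 6571/3897 ≈ 1.6862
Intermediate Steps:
(4750 + 1821)/(975 + 2922) = 6571/3897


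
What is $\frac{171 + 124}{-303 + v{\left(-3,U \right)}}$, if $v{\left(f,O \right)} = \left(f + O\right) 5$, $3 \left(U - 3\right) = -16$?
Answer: $- \frac{885}{989} \approx -0.89484$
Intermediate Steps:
$U = - \frac{7}{3}$ ($U = 3 + \frac{1}{3} \left(-16\right) = 3 - \frac{16}{3} = - \frac{7}{3} \approx -2.3333$)
$v{\left(f,O \right)} = 5 O + 5 f$ ($v{\left(f,O \right)} = \left(O + f\right) 5 = 5 O + 5 f$)
$\frac{171 + 124}{-303 + v{\left(-3,U \right)}} = \frac{171 + 124}{-303 + \left(5 \left(- \frac{7}{3}\right) + 5 \left(-3\right)\right)} = \frac{295}{-303 - \frac{80}{3}} = \frac{295}{- \frac{989}{3}} = 295 \left(- \frac{3}{989}\right) = - \frac{885}{989}$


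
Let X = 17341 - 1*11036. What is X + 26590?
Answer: 32895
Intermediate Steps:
X = 6305 (X = 17341 - 11036 = 6305)
X + 26590 = 6305 + 26590 = 32895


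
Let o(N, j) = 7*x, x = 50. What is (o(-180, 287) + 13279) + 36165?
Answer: 49794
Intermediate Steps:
o(N, j) = 350 (o(N, j) = 7*50 = 350)
(o(-180, 287) + 13279) + 36165 = (350 + 13279) + 36165 = 13629 + 36165 = 49794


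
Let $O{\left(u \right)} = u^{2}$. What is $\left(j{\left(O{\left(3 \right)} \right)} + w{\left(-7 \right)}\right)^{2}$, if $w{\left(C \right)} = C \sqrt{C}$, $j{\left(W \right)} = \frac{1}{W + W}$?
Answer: $\frac{\left(1 - 126 i \sqrt{7}\right)^{2}}{324} \approx -343.0 - 2.0578 i$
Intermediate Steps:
$j{\left(W \right)} = \frac{1}{2 W}$
$w{\left(C \right)} = C^{\frac{3}{2}}$
$\left(j{\left(O{\left(3 \right)} \right)} + w{\left(-7 \right)}\right)^{2} = \left(\frac{1}{2 \cdot 3^{2}} + \left(-7\right)^{\frac{3}{2}}\right)^{2} = \left(\frac{1}{2 \cdot 9} - 7 i \sqrt{7}\right)^{2} = \left(\frac{1}{2} \cdot \frac{1}{9} - 7 i \sqrt{7}\right)^{2} = \left(\frac{1}{18} - 7 i \sqrt{7}\right)^{2}$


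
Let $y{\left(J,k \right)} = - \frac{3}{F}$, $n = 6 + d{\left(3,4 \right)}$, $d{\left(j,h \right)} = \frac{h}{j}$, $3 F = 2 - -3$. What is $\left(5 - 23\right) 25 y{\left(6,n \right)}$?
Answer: $810$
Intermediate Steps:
$F = \frac{5}{3}$ ($F = \frac{2 - -3}{3} = \frac{2 + 3}{3} = \frac{1}{3} \cdot 5 = \frac{5}{3} \approx 1.6667$)
$n = \frac{22}{3}$ ($n = 6 + \frac{4}{3} = \frac{22}{3} \approx 7.3333$)
$y{\left(J,k \right)} = - \frac{9}{5}$ ($y{\left(J,k \right)} = - \frac{3}{\frac{5}{3}} = \left(-3\right) \frac{3}{5} = - \frac{9}{5}$)
$\left(5 - 23\right) 25 y{\left(6,n \right)} = \left(5 - 23\right) 25 \left(- \frac{9}{5}\right) = \left(-18\right) 25 \left(- \frac{9}{5}\right) = \left(-450\right) \left(- \frac{9}{5}\right) = 810$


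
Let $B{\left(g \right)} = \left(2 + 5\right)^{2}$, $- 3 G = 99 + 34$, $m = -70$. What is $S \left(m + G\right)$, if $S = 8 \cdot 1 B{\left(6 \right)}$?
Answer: $- \frac{134456}{3} \approx -44819.0$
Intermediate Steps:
$G = - \frac{133}{3}$ ($G = - \frac{99 + 34}{3} = \left(- \frac{1}{3}\right) 133 = - \frac{133}{3} \approx -44.333$)
$B{\left(g \right)} = 49$ ($B{\left(g \right)} = 7^{2} = 49$)
$S = 392$ ($S = 8 \cdot 1 \cdot 49 = 8 \cdot 49 = 392$)
$S \left(m + G\right) = 392 \left(-70 - \frac{133}{3}\right) = 392 \left(- \frac{343}{3}\right) = - \frac{134456}{3}$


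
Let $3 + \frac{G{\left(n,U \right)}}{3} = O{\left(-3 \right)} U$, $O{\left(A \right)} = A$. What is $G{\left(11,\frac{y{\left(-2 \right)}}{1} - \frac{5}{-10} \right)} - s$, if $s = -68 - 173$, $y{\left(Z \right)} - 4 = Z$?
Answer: $\frac{419}{2} \approx 209.5$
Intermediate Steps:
$y{\left(Z \right)} = 4 + Z$
$G{\left(n,U \right)} = -9 - 9 U$ ($G{\left(n,U \right)} = -9 + 3 \left(- 3 U\right) = -9 - 9 U$)
$s = -241$
$G{\left(11,\frac{y{\left(-2 \right)}}{1} - \frac{5}{-10} \right)} - s = \left(-9 - 9 \left(\frac{4 - 2}{1} - \frac{5}{-10}\right)\right) - -241 = \left(-9 - 9 \left(2 \cdot 1 - - \frac{1}{2}\right)\right) + 241 = \left(-9 - 9 \left(2 + \frac{1}{2}\right)\right) + 241 = \left(-9 - \frac{45}{2}\right) + 241 = - \frac{63}{2} + 241 = \frac{419}{2}$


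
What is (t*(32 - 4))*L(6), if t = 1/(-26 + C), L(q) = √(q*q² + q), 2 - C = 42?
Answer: -14*√222/33 ≈ -6.3211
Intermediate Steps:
C = -40 (C = 2 - 1*42 = 2 - 42 = -40)
L(q) = √(q + q³) (L(q) = √(q³ + q) = √(q + q³))
t = -1/66 (t = 1/(-26 - 40) = 1/(-66) = -1/66 ≈ -0.015152)
(t*(32 - 4))*L(6) = (-(32 - 4)/66)*√(6 + 6³) = (-1/66*28)*√(6 + 216) = -14*√222/33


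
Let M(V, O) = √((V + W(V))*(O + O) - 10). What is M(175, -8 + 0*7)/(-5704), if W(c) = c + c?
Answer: -29*I*√10/5704 ≈ -0.016077*I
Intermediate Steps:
W(c) = 2*c
M(V, O) = √(-10 + 6*O*V) (M(V, O) = √((V + 2*V)*(O + O) - 10) = √((3*V)*(2*O) - 10) = √(6*O*V - 10) = √(-10 + 6*O*V))
M(175, -8 + 0*7)/(-5704) = √(-10 + 6*(-8 + 0*7)*175)/(-5704) = √(-10 + 6*(-8 + 0)*175)*(-1/5704) = √(-10 + 6*(-8)*175)*(-1/5704) = √(-10 - 8400)*(-1/5704) = √(-8410)*(-1/5704) = (29*I*√10)*(-1/5704) = -29*I*√10/5704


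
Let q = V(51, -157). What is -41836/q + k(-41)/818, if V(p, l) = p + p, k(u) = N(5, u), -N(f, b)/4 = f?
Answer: -8555972/20859 ≈ -410.18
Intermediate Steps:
N(f, b) = -4*f
k(u) = -20 (k(u) = -4*5 = -20)
V(p, l) = 2*p
q = 102 (q = 2*51 = 102)
-41836/q + k(-41)/818 = -41836/102 - 20/818 = -41836*1/102 - 20*1/818 = -20918/51 - 10/409 = -8555972/20859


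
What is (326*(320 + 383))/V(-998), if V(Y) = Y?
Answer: -114589/499 ≈ -229.64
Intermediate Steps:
(326*(320 + 383))/V(-998) = (326*(320 + 383))/(-998) = (326*703)*(-1/998) = 229178*(-1/998) = -114589/499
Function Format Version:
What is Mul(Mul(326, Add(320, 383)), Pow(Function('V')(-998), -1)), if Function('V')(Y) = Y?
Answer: Rational(-114589, 499) ≈ -229.64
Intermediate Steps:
Mul(Mul(326, Add(320, 383)), Pow(Function('V')(-998), -1)) = Mul(Mul(326, Add(320, 383)), Pow(-998, -1)) = Mul(Mul(326, 703), Rational(-1, 998)) = Mul(229178, Rational(-1, 998)) = Rational(-114589, 499)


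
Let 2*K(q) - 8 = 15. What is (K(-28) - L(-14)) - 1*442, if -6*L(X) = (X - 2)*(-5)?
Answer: -2503/6 ≈ -417.17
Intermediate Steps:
L(X) = -5/3 + 5*X/6 (L(X) = -(X - 2)*(-5)/6 = -(-2 + X)*(-5)/6 = -(10 - 5*X)/6 = -5/3 + 5*X/6)
K(q) = 23/2 (K(q) = 4 + (½)*15 = 4 + 15/2 = 23/2)
(K(-28) - L(-14)) - 1*442 = (23/2 - (-5/3 + (⅚)*(-14))) - 1*442 = (23/2 - (-5/3 - 35/3)) - 442 = (23/2 - 1*(-40/3)) - 442 = (23/2 + 40/3) - 442 = 149/6 - 442 = -2503/6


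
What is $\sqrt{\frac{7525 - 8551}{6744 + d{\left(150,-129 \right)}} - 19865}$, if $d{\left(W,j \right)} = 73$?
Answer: $\frac{i \sqrt{923163123227}}{6817} \approx 140.94 i$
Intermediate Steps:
$\sqrt{\frac{7525 - 8551}{6744 + d{\left(150,-129 \right)}} - 19865} = \sqrt{\frac{7525 - 8551}{6744 + 73} - 19865} = \sqrt{- \frac{1026}{6817} - 19865} = \sqrt{- \frac{135420731}{6817}} = \frac{i \sqrt{923163123227}}{6817}$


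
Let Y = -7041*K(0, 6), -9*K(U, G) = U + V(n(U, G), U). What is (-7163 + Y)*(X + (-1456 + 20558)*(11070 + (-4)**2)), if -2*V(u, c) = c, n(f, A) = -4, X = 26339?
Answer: -1517059728093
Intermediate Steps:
V(u, c) = -c/2
K(U, G) = -U/18 (K(U, G) = -(U - U/2)/9 = -U/18)
Y = 0 (Y = -(-2347)*0/6 = -7041*0 = 0)
(-7163 + Y)*(X + (-1456 + 20558)*(11070 + (-4)**2)) = (-7163 + 0)*(26339 + (-1456 + 20558)*(11070 + (-4)**2)) = -7163*(26339 + 19102*(11070 + 16)) = -7163*(26339 + 19102*11086) = -7163*(26339 + 211764772) = -7163*211791111 = -1517059728093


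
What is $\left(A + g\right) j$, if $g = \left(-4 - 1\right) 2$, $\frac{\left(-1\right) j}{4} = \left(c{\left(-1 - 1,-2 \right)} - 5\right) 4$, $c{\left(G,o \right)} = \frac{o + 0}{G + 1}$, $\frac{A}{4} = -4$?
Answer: $-1248$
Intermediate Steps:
$A = -16$ ($A = 4 \left(-4\right) = -16$)
$c{\left(G,o \right)} = \frac{o}{1 + G}$
$j = 48$ ($j = - 4 \left(- \frac{2}{1 - 2} - 5\right) 4 = - 4 \left(- \frac{2}{-1} - 5\right) 4 = - 4 \left(\left(-2\right) \left(-1\right) - 5\right) 4 = - 4 \left(2 - 5\right) 4 = - 4 \left(\left(-3\right) 4\right) = \left(-4\right) \left(-12\right) = 48$)
$g = -10$ ($g = \left(-5\right) 2 = -10$)
$\left(A + g\right) j = \left(-16 - 10\right) 48 = \left(-26\right) 48 = -1248$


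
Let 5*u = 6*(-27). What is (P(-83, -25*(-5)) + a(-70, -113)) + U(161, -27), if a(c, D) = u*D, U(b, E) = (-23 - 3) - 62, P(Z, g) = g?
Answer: 18491/5 ≈ 3698.2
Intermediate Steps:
U(b, E) = -88 (U(b, E) = -26 - 62 = -88)
u = -162/5 (u = (6*(-27))/5 = (⅕)*(-162) = -162/5 ≈ -32.400)
a(c, D) = -162*D/5
(P(-83, -25*(-5)) + a(-70, -113)) + U(161, -27) = (-25*(-5) - 162/5*(-113)) - 88 = (125 + 18306/5) - 88 = 18931/5 - 88 = 18491/5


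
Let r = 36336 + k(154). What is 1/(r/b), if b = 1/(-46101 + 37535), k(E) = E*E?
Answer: -1/514405432 ≈ -1.9440e-9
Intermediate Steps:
k(E) = E²
b = -1/8566 (b = 1/(-8566) = -1/8566 ≈ -0.00011674)
r = 60052 (r = 36336 + 154² = 36336 + 23716 = 60052)
1/(r/b) = 1/(60052/(-1/8566)) = 1/(60052*(-8566)) = 1/(-514405432) = -1/514405432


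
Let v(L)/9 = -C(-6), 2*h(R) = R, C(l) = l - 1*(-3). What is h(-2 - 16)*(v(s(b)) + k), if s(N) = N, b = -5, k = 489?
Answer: -4644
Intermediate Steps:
C(l) = 3 + l (C(l) = l + 3 = 3 + l)
h(R) = R/2
v(L) = 27 (v(L) = 9*(-(3 - 6)) = 9*(-1*(-3)) = 9*3 = 27)
h(-2 - 16)*(v(s(b)) + k) = ((-2 - 16)/2)*(27 + 489) = ((½)*(-18))*516 = -9*516 = -4644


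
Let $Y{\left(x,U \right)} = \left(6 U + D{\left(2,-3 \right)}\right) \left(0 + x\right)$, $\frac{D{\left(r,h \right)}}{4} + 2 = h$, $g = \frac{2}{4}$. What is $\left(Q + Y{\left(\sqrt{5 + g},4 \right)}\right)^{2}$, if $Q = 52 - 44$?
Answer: $152 + 32 \sqrt{22} \approx 302.09$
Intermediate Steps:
$Q = 8$
$g = \frac{1}{2}$ ($g = 2 \cdot \frac{1}{4} = \frac{1}{2} \approx 0.5$)
$D{\left(r,h \right)} = -8 + 4 h$
$Y{\left(x,U \right)} = x \left(-20 + 6 U\right)$ ($Y{\left(x,U \right)} = \left(6 U + \left(-8 + 4 \left(-3\right)\right)\right) \left(0 + x\right) = \left(6 U - 20\right) x = \left(-20 + 6 U\right) x = x \left(-20 + 6 U\right)$)
$\left(Q + Y{\left(\sqrt{5 + g},4 \right)}\right)^{2} = \left(8 + 2 \sqrt{5 + \frac{1}{2}} \left(-10 + 3 \cdot 4\right)\right)^{2} = \left(8 + 2 \sqrt{\frac{11}{2}} \left(-10 + 12\right)\right)^{2} = \left(8 + 2 \frac{\sqrt{22}}{2} \cdot 2\right)^{2} = \left(8 + 2 \sqrt{22}\right)^{2}$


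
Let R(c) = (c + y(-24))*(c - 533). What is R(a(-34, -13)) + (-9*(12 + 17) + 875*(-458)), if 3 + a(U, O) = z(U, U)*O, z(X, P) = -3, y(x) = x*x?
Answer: -705175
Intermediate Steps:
y(x) = x**2
a(U, O) = -3 - 3*O
R(c) = (-533 + c)*(576 + c) (R(c) = (c + (-24)**2)*(c - 533) = (c + 576)*(-533 + c) = (576 + c)*(-533 + c) = (-533 + c)*(576 + c))
R(a(-34, -13)) + (-9*(12 + 17) + 875*(-458)) = (-307008 + (-3 - 3*(-13))**2 + 43*(-3 - 3*(-13))) + (-9*(12 + 17) + 875*(-458)) = (-307008 + (-3 + 39)**2 + 43*(-3 + 39)) + (-9*29 - 400750) = (-307008 + 36**2 + 43*36) + (-261 - 400750) = (-307008 + 1296 + 1548) - 401011 = -304164 - 401011 = -705175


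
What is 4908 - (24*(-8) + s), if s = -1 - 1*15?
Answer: 5116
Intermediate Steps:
s = -16 (s = -1 - 15 = -16)
4908 - (24*(-8) + s) = 4908 - (24*(-8) - 16) = 4908 - (-192 - 16) = 4908 - 1*(-208) = 4908 + 208 = 5116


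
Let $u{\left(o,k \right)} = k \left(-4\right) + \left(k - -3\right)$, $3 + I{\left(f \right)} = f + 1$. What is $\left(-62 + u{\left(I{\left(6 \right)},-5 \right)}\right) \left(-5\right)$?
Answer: $220$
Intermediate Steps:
$I{\left(f \right)} = -2 + f$ ($I{\left(f \right)} = -3 + \left(f + 1\right) = -3 + \left(1 + f\right) = -2 + f$)
$u{\left(o,k \right)} = 3 - 3 k$ ($u{\left(o,k \right)} = - 4 k + \left(k + 3\right) = - 4 k + \left(3 + k\right) = 3 - 3 k$)
$\left(-62 + u{\left(I{\left(6 \right)},-5 \right)}\right) \left(-5\right) = \left(-62 + \left(3 - -15\right)\right) \left(-5\right) = \left(-62 + \left(3 + 15\right)\right) \left(-5\right) = \left(-62 + 18\right) \left(-5\right) = \left(-44\right) \left(-5\right) = 220$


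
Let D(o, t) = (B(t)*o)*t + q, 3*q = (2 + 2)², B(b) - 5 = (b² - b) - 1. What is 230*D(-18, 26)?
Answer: -211186000/3 ≈ -7.0395e+7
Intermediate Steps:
B(b) = 4 + b² - b (B(b) = 5 + ((b² - b) - 1) = 5 + (-1 + b² - b) = 4 + b² - b)
q = 16/3 (q = (2 + 2)²/3 = (⅓)*4² = (⅓)*16 = 16/3 ≈ 5.3333)
D(o, t) = 16/3 + o*t*(4 + t² - t) (D(o, t) = ((4 + t² - t)*o)*t + 16/3 = (o*(4 + t² - t))*t + 16/3 = o*t*(4 + t² - t) + 16/3 = 16/3 + o*t*(4 + t² - t))
230*D(-18, 26) = 230*(16/3 - 18*26*(4 + 26² - 1*26)) = 230*(16/3 - 18*26*(4 + 676 - 26)) = 230*(16/3 - 18*26*654) = 230*(16/3 - 306072) = 230*(-918200/3) = -211186000/3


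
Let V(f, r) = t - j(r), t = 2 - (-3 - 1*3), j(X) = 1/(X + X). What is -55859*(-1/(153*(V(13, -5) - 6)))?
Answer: 558590/3213 ≈ 173.85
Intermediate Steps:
j(X) = 1/(2*X)
t = 8 (t = 2 - (-3 - 3) = 2 - 1*(-6) = 2 + 6 = 8)
V(f, r) = 8 - 1/(2*r)
-55859*(-1/(153*(V(13, -5) - 6))) = -55859*(-1/(153*((8 - ½/(-5)) - 6))) = -55859*(-1/(153*((8 - ½*(-⅕)) - 6))) = -55859*(-1/(153*((8 + ⅒) - 6))) = -55859*(-1/(153*(81/10 - 6))) = -55859/((21/10)*(-153)) = -55859/(-3213/10) = -55859*(-10/3213) = 558590/3213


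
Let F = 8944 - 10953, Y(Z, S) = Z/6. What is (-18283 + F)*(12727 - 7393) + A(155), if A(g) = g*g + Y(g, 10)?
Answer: -649280863/6 ≈ -1.0821e+8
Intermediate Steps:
Y(Z, S) = Z/6 (Y(Z, S) = Z*(1/6) = Z/6)
F = -2009
A(g) = g**2 + g/6 (A(g) = g*g + g/6 = g**2 + g/6)
(-18283 + F)*(12727 - 7393) + A(155) = (-18283 - 2009)*(12727 - 7393) + 155*(1/6 + 155) = -20292*5334 + 155*(931/6) = -108237528 + 144305/6 = -649280863/6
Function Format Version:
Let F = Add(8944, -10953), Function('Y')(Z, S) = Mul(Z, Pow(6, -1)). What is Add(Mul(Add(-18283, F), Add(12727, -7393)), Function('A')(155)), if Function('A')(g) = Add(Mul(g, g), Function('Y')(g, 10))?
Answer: Rational(-649280863, 6) ≈ -1.0821e+8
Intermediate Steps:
Function('Y')(Z, S) = Mul(Rational(1, 6), Z) (Function('Y')(Z, S) = Mul(Z, Rational(1, 6)) = Mul(Rational(1, 6), Z))
F = -2009
Function('A')(g) = Add(Pow(g, 2), Mul(Rational(1, 6), g)) (Function('A')(g) = Add(Mul(g, g), Mul(Rational(1, 6), g)) = Add(Pow(g, 2), Mul(Rational(1, 6), g)))
Add(Mul(Add(-18283, F), Add(12727, -7393)), Function('A')(155)) = Add(Mul(Add(-18283, -2009), Add(12727, -7393)), Mul(155, Add(Rational(1, 6), 155))) = Add(Mul(-20292, 5334), Mul(155, Rational(931, 6))) = Add(-108237528, Rational(144305, 6)) = Rational(-649280863, 6)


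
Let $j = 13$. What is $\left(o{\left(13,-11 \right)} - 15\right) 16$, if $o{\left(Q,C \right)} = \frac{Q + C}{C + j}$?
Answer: $-224$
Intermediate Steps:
$o{\left(Q,C \right)} = \frac{C + Q}{13 + C}$ ($o{\left(Q,C \right)} = \frac{Q + C}{C + 13} = \frac{C + Q}{13 + C}$)
$\left(o{\left(13,-11 \right)} - 15\right) 16 = \left(\frac{-11 + 13}{13 - 11} - 15\right) 16 = \left(\frac{1}{2} \cdot 2 - 15\right) 16 = \left(1 - 15\right) 16 = \left(-14\right) 16 = -224$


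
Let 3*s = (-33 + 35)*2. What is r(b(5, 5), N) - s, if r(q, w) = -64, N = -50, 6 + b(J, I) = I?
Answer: -196/3 ≈ -65.333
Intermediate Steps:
b(J, I) = -6 + I
s = 4/3 (s = ((-33 + 35)*2)/3 = (2*2)/3 = (1/3)*4 = 4/3 ≈ 1.3333)
r(b(5, 5), N) - s = -64 - 1*4/3 = -64 - 4/3 = -196/3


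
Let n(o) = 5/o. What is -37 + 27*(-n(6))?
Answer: -119/2 ≈ -59.500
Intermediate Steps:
-37 + 27*(-n(6)) = -37 + 27*(-5/6) = -37 + 27*(-1*⅚) = -37 + 27*(-⅚) = -37 - 45/2 = -119/2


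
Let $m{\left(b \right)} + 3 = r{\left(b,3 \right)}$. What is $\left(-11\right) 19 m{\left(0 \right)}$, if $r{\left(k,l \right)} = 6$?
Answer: $-627$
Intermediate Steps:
$m{\left(b \right)} = 3$ ($m{\left(b \right)} = -3 + 6 = 3$)
$\left(-11\right) 19 m{\left(0 \right)} = \left(-11\right) 19 \cdot 3 = \left(-209\right) 3 = -627$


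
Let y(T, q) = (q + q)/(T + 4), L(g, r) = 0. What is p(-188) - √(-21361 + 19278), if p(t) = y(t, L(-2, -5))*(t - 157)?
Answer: -I*√2083 ≈ -45.64*I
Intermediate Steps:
y(T, q) = 2*q/(4 + T) (y(T, q) = (2*q)/(4 + T) = 2*q/(4 + T))
p(t) = 0 (p(t) = (2*0/(4 + t))*(t - 157) = 0*(-157 + t) = 0)
p(-188) - √(-21361 + 19278) = 0 - √(-21361 + 19278) = 0 - √(-2083) = 0 - I*√2083 = -I*√2083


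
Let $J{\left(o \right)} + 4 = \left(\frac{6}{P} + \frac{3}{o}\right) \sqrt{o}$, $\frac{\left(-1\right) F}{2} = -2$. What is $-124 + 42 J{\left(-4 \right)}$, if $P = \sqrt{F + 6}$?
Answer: $-292 - 63 i + \frac{252 i \sqrt{10}}{5} \approx -292.0 + 96.379 i$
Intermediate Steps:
$F = 4$ ($F = \left(-2\right) \left(-2\right) = 4$)
$P = \sqrt{10}$ ($P = \sqrt{4 + 6} = \sqrt{10} \approx 3.1623$)
$J{\left(o \right)} = -4 + \sqrt{o} \left(\frac{3}{o} + \frac{3 \sqrt{10}}{5}\right)$ ($J{\left(o \right)} = -4 + \left(\frac{6}{\sqrt{10}} + \frac{3}{o}\right) \sqrt{o} = -4 + \left(6 \frac{\sqrt{10}}{10} + \frac{3}{o}\right) \sqrt{o} = -4 + \left(\frac{3 \sqrt{10}}{5} + \frac{3}{o}\right) \sqrt{o} = -4 + \left(\frac{3}{o} + \frac{3 \sqrt{10}}{5}\right) \sqrt{o} = -4 + \sqrt{o} \left(\frac{3}{o} + \frac{3 \sqrt{10}}{5}\right)$)
$-124 + 42 J{\left(-4 \right)} = -124 + 42 \left(-4 + \frac{3}{2 i} + \frac{3 \sqrt{10} \sqrt{-4}}{5}\right) = -124 + 42 \left(-4 + 3 \left(- \frac{i}{2}\right) + \frac{3 \sqrt{10} \cdot 2 i}{5}\right) = -124 + 42 \left(-4 - \frac{3 i}{2} + \frac{6 i \sqrt{10}}{5}\right) = -124 - \left(168 + 63 i - \frac{252 i \sqrt{10}}{5}\right) = -292 - 63 i + \frac{252 i \sqrt{10}}{5}$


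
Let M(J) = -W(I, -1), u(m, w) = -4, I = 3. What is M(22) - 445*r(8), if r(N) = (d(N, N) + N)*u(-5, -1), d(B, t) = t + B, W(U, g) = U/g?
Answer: 42723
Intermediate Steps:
d(B, t) = B + t
r(N) = -12*N (r(N) = ((N + N) + N)*(-4) = (2*N + N)*(-4) = (3*N)*(-4) = -12*N)
M(J) = 3 (M(J) = -3/(-1) = -3*(-1) = -1*(-3) = 3)
M(22) - 445*r(8) = 3 - (-5340)*8 = 3 - 445*(-96) = 3 + 42720 = 42723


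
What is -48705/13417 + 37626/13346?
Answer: -72594444/89531641 ≈ -0.81082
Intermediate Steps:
-48705/13417 + 37626/13346 = -48705*1/13417 + 37626*(1/13346) = -48705/13417 + 18813/6673 = -72594444/89531641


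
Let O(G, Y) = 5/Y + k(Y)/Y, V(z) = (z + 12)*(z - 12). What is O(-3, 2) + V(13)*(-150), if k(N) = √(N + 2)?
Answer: -7493/2 ≈ -3746.5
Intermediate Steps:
k(N) = √(2 + N)
V(z) = (-12 + z)*(12 + z) (V(z) = (12 + z)*(-12 + z) = (-12 + z)*(12 + z))
O(G, Y) = 5/Y + √(2 + Y)/Y
O(-3, 2) + V(13)*(-150) = (5 + √(2 + 2))/2 + (-144 + 13²)*(-150) = (5 + √4)/2 + (-144 + 169)*(-150) = (5 + 2)/2 + 25*(-150) = (½)*7 - 3750 = 7/2 - 3750 = -7493/2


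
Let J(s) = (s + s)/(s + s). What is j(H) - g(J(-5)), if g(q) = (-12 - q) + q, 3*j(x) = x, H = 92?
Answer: 128/3 ≈ 42.667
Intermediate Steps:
J(s) = 1 (J(s) = (2*s)/((2*s)) = (2*s)*(1/(2*s)) = 1)
j(x) = x/3
g(q) = -12
j(H) - g(J(-5)) = (⅓)*92 - 1*(-12) = 92/3 + 12 = 128/3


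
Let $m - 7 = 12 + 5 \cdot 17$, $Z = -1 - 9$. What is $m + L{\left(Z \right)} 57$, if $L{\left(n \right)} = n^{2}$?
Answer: $5804$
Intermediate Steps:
$Z = -10$ ($Z = -1 - 9 = -10$)
$m = 104$ ($m = 7 + \left(12 + 5 \cdot 17\right) = 7 + \left(12 + 85\right) = 7 + 97 = 104$)
$m + L{\left(Z \right)} 57 = 104 + \left(-10\right)^{2} \cdot 57 = 104 + 100 \cdot 57 = 104 + 5700 = 5804$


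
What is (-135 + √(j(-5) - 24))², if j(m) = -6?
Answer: (135 - I*√30)² ≈ 18195.0 - 1478.9*I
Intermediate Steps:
(-135 + √(j(-5) - 24))² = (-135 + √(-6 - 24))² = (-135 + √(-30))² = (-135 + I*√30)²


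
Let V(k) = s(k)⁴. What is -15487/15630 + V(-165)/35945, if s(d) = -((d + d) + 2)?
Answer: 36181203781013/112364070 ≈ 3.2200e+5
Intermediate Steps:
s(d) = -2 - 2*d (s(d) = -(2*d + 2) = -(2 + 2*d) = -2 - 2*d)
V(k) = (-2 - 2*k)⁴
-15487/15630 + V(-165)/35945 = -15487/15630 + (16*(1 - 165)⁴)/35945 = -15487*1/15630 + (16*(-164)⁴)*(1/35945) = -15487/15630 + (16*723394816)*(1/35945) = -15487/15630 + 11574317056*(1/35945) = -15487/15630 + 11574317056/35945 = 36181203781013/112364070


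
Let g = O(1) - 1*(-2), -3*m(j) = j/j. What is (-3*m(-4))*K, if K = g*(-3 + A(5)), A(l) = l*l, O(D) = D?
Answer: 66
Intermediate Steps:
m(j) = -1/3 (m(j) = -j/(3*j) = -1/3*1 = -1/3)
A(l) = l**2
g = 3 (g = 1 - 1*(-2) = 1 + 2 = 3)
K = 66 (K = 3*(-3 + 5**2) = 3*(-3 + 25) = 3*22 = 66)
(-3*m(-4))*K = -3*(-1/3)*66 = 1*66 = 66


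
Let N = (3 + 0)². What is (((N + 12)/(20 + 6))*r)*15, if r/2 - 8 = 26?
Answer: 10710/13 ≈ 823.85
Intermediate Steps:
r = 68 (r = 16 + 2*26 = 16 + 52 = 68)
N = 9 (N = 3² = 9)
(((N + 12)/(20 + 6))*r)*15 = (((9 + 12)/(20 + 6))*68)*15 = ((21/26)*68)*15 = (714/13)*15 = 10710/13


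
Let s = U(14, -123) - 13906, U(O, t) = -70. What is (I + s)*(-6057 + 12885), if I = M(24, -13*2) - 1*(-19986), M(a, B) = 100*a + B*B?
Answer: 62039208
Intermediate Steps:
M(a, B) = B**2 + 100*a (M(a, B) = 100*a + B**2 = B**2 + 100*a)
s = -13976 (s = -70 - 13906 = -13976)
I = 23062 (I = ((-13*2)**2 + 100*24) - 1*(-19986) = ((-26)**2 + 2400) + 19986 = (676 + 2400) + 19986 = 3076 + 19986 = 23062)
(I + s)*(-6057 + 12885) = (23062 - 13976)*(-6057 + 12885) = 9086*6828 = 62039208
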